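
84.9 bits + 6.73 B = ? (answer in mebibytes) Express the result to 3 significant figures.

84.9 bit = 1.01209 × 10^-5 MiB and 6.73 B = 6.41823 × 10^-6 MiB.
1.01209 × 10^-5 + 6.41823 × 10^-6 ≈ 1.65 × 10^-5 MiB.

1.65 × 10^-5 MiB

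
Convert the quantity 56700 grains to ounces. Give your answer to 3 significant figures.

130 ounces

1 gr = 0.00228571 oz.
Thus 56700 × 0.00228571 ≈ 130 oz.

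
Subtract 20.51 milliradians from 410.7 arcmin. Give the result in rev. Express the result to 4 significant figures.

410.7 arcmin = 0.0190139 rev and 20.51 mrad = 0.00326427 rev.
0.0190139 − 0.00326427 ≈ 0.01575 rev.

0.01575 rev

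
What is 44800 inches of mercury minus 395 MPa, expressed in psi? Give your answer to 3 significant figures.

44800 inHg = 22003.7 psi and 395 MPa = 57289.9 psi.
22003.7 − 57289.9 ≈ -35300 psi.

-35300 psi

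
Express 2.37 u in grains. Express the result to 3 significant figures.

6.07e-23 grains

1 u = 2.56260e-23 gr.
2.37 × 2.56260e-23 ≈ 6.07e-23 gr.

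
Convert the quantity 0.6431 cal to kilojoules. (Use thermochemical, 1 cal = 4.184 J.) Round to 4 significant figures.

0.002691 kilojoules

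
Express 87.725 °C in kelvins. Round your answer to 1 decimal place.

360.9 K

K = °C + 273.15.
Applying the formula gives 360.9 K.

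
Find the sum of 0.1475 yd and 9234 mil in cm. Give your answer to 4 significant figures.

36.94 centimeters

0.1475 yd = 13.4874 cm and 9234 mil = 23.4544 cm.
13.4874 + 23.4544 ≈ 36.94 cm.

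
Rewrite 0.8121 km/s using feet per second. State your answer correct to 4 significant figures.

2664 feet per second

1 km/s = 3280.84 feet per second.
0.8121 × 3280.84 ≈ 2664 ft/s.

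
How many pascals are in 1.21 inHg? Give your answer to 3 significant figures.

1 inch of mercury = 3386.39 Pa.
So 1.21 × 3386.39 ≈ 4100 Pa.

4100 Pa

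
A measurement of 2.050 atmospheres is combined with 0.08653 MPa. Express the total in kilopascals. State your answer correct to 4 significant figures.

294.2 kPa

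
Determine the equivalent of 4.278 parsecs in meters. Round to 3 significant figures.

1.32e+17 m

1 pc = 3.08568e+16 m.
So 4.278 × 3.08568e+16 ≈ 1.32e+17 m.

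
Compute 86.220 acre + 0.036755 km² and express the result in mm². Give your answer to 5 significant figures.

3.8567e+11 mm²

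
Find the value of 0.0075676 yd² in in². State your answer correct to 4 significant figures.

9.808 square inches

1 square yard = 1296.00 square inches.
0.0075676 × 1296.00 ≈ 9.808 in².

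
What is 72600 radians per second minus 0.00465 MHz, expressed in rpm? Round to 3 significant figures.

414000 rpm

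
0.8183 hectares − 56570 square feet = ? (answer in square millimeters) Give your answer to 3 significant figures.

2.93e+9 square millimeters

0.8183 ha = 8.18300e+9 mm² and 56570 ft² = 5.25552e+9 mm².
8.18300e+9 − 5.25552e+9 ≈ 2.93e+9 mm².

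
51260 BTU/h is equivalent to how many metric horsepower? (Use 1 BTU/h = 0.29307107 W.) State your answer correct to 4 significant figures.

20.43 metric horsepower

1 BTU per hour = 0.000398466 PS.
So 51260 × 0.000398466 ≈ 20.43 PS.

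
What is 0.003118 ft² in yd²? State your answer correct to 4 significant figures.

0.0003464 square yards

1 square foot = 0.111111 yd².
Thus 0.003118 × 0.111111 ≈ 0.0003464 yd².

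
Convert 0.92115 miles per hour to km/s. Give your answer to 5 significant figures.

1 mile per hour = 0.000447040 kilometers per second.
0.92115 × 0.000447040 ≈ 0.00041179 km/s.

0.00041179 kilometers per second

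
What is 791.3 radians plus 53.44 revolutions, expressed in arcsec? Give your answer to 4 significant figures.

2.325e+8 arcseconds

791.3 rad = 1.63217e+8 arcsec and 53.44 rev = 6.92582e+7 arcsec.
1.63217e+8 + 6.92582e+7 ≈ 2.325e+8 arcsec.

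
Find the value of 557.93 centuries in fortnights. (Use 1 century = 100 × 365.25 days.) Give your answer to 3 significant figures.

1.46 × 10^6 fortnight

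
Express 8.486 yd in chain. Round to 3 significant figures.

0.386 chain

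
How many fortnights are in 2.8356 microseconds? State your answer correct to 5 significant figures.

2.3442e-12 fortnight

1 μs = 8.26720e-13 fortnights.
Then 2.8356 × 8.26720e-13 ≈ 2.3442e-12 fortnight.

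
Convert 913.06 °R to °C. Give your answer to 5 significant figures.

°R = (°C + 273.15) × 9/5.
Applying the formula gives 234.11 °C.

234.11 °C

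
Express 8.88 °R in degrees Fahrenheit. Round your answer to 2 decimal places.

-450.79 °F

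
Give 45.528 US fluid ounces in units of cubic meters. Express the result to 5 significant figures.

0.0013464 m³

1 US fl oz = 2.95735 × 10^-5 m³.
So 45.528 × 2.95735 × 10^-5 ≈ 0.0013464 m³.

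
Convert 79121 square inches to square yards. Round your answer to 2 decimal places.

61.05 square yards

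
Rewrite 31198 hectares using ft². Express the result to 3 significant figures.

3.36 × 10^9 square feet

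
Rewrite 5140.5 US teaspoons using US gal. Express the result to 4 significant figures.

1 US tsp = 0.00130208 US gallons.
Thus 5140.5 × 0.00130208 ≈ 6.693 US gal.

6.693 US gal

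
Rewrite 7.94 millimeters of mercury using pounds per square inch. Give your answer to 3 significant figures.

1 millimeter of mercury = 0.0193368 pounds per square inch.
So 7.94 × 0.0193368 ≈ 0.154 psi.

0.154 pounds per square inch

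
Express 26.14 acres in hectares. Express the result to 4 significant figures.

10.58 ha

1 acre = 0.404686 hectares.
Then 26.14 × 0.404686 ≈ 10.58 ha.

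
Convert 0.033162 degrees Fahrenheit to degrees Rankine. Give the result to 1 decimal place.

459.7 °R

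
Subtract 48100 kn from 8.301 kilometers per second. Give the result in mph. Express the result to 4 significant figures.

8.301 km/s = 18568.8 mph and 48100 kn = 55352.5 mph.
18568.8 − 55352.5 ≈ -36780 mph.

-36780 miles per hour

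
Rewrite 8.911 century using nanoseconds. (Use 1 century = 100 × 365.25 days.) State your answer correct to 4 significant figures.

1 century = 3.15576e+18 ns.
So 8.911 × 3.15576e+18 ≈ 2.812e+19 ns.

2.812e+19 nanoseconds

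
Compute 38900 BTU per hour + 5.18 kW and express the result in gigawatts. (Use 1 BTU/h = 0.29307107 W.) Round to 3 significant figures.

38900 BTU/h = 1.14005e-5 GW and 5.18 kW = 5.18000e-6 GW.
1.14005e-5 + 5.18000e-6 ≈ 1.66e-5 GW.

1.66e-5 GW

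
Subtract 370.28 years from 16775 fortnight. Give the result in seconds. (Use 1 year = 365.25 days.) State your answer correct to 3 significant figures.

8.61e+9 s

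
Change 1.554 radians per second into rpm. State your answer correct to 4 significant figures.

14.84 revolutions per minute

1 radian per second = 9.54930 rpm.
Then 1.554 × 9.54930 ≈ 14.84 rpm.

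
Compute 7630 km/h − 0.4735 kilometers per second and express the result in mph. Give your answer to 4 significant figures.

7630 km/h = 4741.06 mph and 0.4735 km/s = 1059.19 mph.
4741.06 − 1059.19 ≈ 3682 mph.

3682 mph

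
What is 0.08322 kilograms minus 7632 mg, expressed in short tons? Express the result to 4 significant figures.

8.332e-5 short ton

0.08322 kg = 9.17343e-5 short ton and 7632 mg = 8.41284e-6 short ton.
9.17343e-5 − 8.41284e-6 ≈ 8.332e-5 short ton.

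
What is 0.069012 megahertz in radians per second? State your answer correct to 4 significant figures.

1 megahertz = 6.28319 × 10^6 rad/s.
Then 0.069012 × 6.28319 × 10^6 ≈ 433600 rad/s.

433600 radians per second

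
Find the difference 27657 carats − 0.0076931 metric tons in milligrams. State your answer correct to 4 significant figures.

-2.162 × 10^6 mg

27657 ct = 5.53140 × 10^6 mg and 0.0076931 t = 7.69310 × 10^6 mg.
5.53140 × 10^6 − 7.69310 × 10^6 ≈ -2.162 × 10^6 mg.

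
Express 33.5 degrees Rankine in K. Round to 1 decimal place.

18.6 K

°R = K × 9/5.
Applying the formula gives 18.6 K.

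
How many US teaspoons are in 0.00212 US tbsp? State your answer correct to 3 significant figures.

1 US tablespoon = 3.00000 US tsp.
So 0.00212 × 3.00000 ≈ 0.00636 US tsp.

0.00636 US tsp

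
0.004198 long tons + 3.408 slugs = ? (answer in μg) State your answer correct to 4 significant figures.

0.004198 long ton = 4.26536 × 10^9 μg and 3.408 slug = 4.97360 × 10^10 μg.
4.26536 × 10^9 + 4.97360 × 10^10 ≈ 5.400 × 10^10 μg.

5.400 × 10^10 μg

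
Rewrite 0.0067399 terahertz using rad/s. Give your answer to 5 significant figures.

1 terahertz = 6.28319 × 10^12 radians per second.
Thus 0.0067399 × 6.28319 × 10^12 ≈ 4.2348 × 10^10 rad/s.

4.2348 × 10^10 rad/s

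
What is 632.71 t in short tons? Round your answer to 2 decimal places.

1 metric ton = 1.10231 short tons.
Thus 632.71 × 1.10231 ≈ 697.44 short ton.

697.44 short tons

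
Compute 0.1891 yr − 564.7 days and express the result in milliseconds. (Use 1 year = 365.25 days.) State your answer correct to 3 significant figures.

-4.28e+10 milliseconds

0.1891 yr = 5.96754e+9 ms and 564.7 d = 4.87901e+10 ms.
5.96754e+9 − 4.87901e+10 ≈ -4.28e+10 ms.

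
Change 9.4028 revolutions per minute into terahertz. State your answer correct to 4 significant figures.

1 revolution per minute = 1.66667e-14 terahertz.
9.4028 × 1.66667e-14 ≈ 1.567e-13 THz.

1.567e-13 THz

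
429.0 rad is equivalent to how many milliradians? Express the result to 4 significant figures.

1 radian = 1000.00 mrad.
429.0 × 1000.00 ≈ 429000 mrad.

429000 mrad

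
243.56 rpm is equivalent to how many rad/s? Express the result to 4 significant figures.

25.51 radians per second

1 revolution per minute = 0.104720 radians per second.
So 243.56 × 0.104720 ≈ 25.51 rad/s.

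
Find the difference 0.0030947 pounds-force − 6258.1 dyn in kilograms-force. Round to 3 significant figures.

-0.00498 kgf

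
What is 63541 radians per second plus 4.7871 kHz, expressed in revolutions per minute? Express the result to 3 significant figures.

63541 rad/s = 606772 rpm and 4.7871 kHz = 287226 rpm.
606772 + 287226 ≈ 894000 rpm.

894000 rpm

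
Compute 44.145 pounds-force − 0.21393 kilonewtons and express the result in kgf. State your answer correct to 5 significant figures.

-1.7910 kgf

44.145 lbf = 20.0238 kgf and 0.21393 kN = 21.8148 kgf.
20.0238 − 21.8148 ≈ -1.7910 kgf.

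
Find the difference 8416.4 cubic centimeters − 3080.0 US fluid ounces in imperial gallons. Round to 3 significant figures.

-18.2 imp gal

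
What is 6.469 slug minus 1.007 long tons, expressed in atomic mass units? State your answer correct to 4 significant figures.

6.469 slug = 5.68538 × 10^28 u and 1.007 long ton = 6.16161 × 10^29 u.
5.68538 × 10^28 − 6.16161 × 10^29 ≈ -5.593 × 10^29 u.

-5.593 × 10^29 atomic mass units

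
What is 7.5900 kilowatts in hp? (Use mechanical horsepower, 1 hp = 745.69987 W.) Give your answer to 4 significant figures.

10.18 hp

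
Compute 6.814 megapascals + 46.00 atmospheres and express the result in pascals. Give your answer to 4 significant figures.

1.147 × 10^7 pascals

6.814 MPa = 6.81400 × 10^6 Pa and 46.00 atm = 4.66095 × 10^6 Pa.
6.81400 × 10^6 + 4.66095 × 10^6 ≈ 1.147 × 10^7 Pa.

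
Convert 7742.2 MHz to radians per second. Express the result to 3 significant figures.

1 megahertz = 6.28319e+6 radians per second.
Then 7742.2 × 6.28319e+6 ≈ 4.86e+10 rad/s.

4.86e+10 radians per second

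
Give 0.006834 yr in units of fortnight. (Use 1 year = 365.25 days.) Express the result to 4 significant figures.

0.1783 fortnights

1 year = 26.0893 fortnights.
Thus 0.006834 × 26.0893 ≈ 0.1783 fortnight.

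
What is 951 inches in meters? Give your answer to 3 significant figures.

24.2 m

1 in = 0.0254000 m.
So 951 × 0.0254000 ≈ 24.2 m.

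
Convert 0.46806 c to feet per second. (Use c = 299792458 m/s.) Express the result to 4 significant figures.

4.604 × 10^8 feet per second

1 c = 9.83571 × 10^8 ft/s.
Thus 0.46806 × 9.83571 × 10^8 ≈ 4.604 × 10^8 ft/s.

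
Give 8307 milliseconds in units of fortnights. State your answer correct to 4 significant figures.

6.868 × 10^-6 fortnight

1 ms = 8.26720 × 10^-10 fortnight.
8307 × 8.26720 × 10^-10 ≈ 6.868 × 10^-6 fortnight.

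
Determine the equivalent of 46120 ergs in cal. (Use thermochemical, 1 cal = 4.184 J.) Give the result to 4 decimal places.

1 erg = 2.39006 × 10^-8 cal.
So 46120 × 2.39006 × 10^-8 ≈ 0.0011 cal.

0.0011 calories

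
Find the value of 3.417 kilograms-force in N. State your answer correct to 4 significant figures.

1 kgf = 9.80665 newtons.
Then 3.417 × 9.80665 ≈ 33.51 N.

33.51 N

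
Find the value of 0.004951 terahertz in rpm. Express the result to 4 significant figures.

2.971e+11 rpm

1 terahertz = 6.00000e+13 revolutions per minute.
Then 0.004951 × 6.00000e+13 ≈ 2.971e+11 rpm.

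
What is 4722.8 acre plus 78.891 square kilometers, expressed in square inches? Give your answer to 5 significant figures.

1.5191e+11 in²

4722.8 acre = 2.96244e+10 in² and 78.891 km² = 1.22281e+11 in².
2.96244e+10 + 1.22281e+11 ≈ 1.5191e+11 in².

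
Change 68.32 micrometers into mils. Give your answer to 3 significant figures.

2.69 mil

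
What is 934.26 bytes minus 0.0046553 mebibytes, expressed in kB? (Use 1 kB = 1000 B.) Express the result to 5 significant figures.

934.26 B = 0.934260 kB and 0.0046553 MiB = 4.88144 kB.
0.934260 − 4.88144 ≈ -3.9472 kB.

-3.9472 kB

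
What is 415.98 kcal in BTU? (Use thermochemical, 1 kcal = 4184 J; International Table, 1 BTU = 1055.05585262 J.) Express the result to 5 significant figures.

1649.6 BTU

1 kilocalorie = 3.96567 British thermal units.
So 415.98 × 3.96567 ≈ 1649.6 BTU.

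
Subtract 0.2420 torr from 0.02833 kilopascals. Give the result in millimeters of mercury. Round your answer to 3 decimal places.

0.02833 kPa = 0.212492 mmHg and 0.2420 torr = 0.242000 mmHg.
0.212492 − 0.242000 ≈ -0.030 mmHg.

-0.030 mmHg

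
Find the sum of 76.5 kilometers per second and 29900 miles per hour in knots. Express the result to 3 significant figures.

175000 knots

76.5 km/s = 148704 kn and 29900 mph = 25982.4 kn.
148704 + 25982.4 ≈ 175000 kn.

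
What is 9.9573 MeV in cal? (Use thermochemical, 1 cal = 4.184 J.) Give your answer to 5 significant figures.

3.8129 × 10^-13 cal

1 megaelectronvolt = 3.82929 × 10^-14 calories.
So 9.9573 × 3.82929 × 10^-14 ≈ 3.8129 × 10^-13 cal.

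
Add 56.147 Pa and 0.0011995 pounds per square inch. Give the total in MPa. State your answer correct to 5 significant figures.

56.147 Pa = 5.61470 × 10^-5 MPa and 0.0011995 psi = 8.27026 × 10^-6 MPa.
5.61470 × 10^-5 + 8.27026 × 10^-6 ≈ 6.4417 × 10^-5 MPa.

6.4417 × 10^-5 MPa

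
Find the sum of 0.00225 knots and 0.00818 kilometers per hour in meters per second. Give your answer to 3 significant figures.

0.00225 kn = 0.00115750 m/s and 0.00818 km/h = 0.00227222 m/s.
0.00115750 + 0.00227222 ≈ 0.00343 m/s.

0.00343 m/s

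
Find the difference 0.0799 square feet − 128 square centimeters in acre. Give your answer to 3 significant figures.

0.0799 ft² = 1.83425e-6 acre and 128 cm² = 3.16295e-6 acre.
1.83425e-6 − 3.16295e-6 ≈ -1.33e-6 acre.

-1.33e-6 acre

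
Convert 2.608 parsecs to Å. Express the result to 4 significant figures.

1 parsec = 3.08568e+26 Å.
So 2.608 × 3.08568e+26 ≈ 8.047e+26 Å.

8.047e+26 Å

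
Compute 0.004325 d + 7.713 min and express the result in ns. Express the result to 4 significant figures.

0.004325 d = 3.73680e+11 ns and 7.713 min = 4.62780e+11 ns.
3.73680e+11 + 4.62780e+11 ≈ 8.365e+11 ns.

8.365e+11 nanoseconds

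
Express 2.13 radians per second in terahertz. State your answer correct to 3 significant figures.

1 radian per second = 1.59155e-13 THz.
Thus 2.13 × 1.59155e-13 ≈ 3.39e-13 THz.

3.39e-13 THz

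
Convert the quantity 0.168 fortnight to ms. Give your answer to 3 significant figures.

2.03e+8 ms

1 fortnight = 1.20960e+9 milliseconds.
Thus 0.168 × 1.20960e+9 ≈ 2.03e+8 ms.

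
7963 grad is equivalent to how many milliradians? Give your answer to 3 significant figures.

1 grad = 15.7080 milliradians.
Thus 7963 × 15.7080 ≈ 125000 mrad.

125000 mrad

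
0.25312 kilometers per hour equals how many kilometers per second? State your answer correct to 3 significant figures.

1 kilometer per hour = 0.000277778 km/s.
So 0.25312 × 0.000277778 ≈ 7.03e-5 km/s.

7.03e-5 km/s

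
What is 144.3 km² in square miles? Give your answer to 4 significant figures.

1 square kilometer = 0.386102 mi².
Thus 144.3 × 0.386102 ≈ 55.71 mi².

55.71 square miles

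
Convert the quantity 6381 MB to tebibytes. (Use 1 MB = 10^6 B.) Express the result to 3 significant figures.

0.00580 tebibytes

1 MB = 9.09495e-7 TiB.
Thus 6381 × 9.09495e-7 ≈ 0.00580 TiB.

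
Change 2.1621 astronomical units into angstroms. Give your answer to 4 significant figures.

3.234e+21 Å

1 astronomical unit = 1.49598e+21 angstroms.
2.1621 × 1.49598e+21 ≈ 3.234e+21 Å.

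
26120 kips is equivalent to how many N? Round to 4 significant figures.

1 kip = 4448.22 N.
26120 × 4448.22 ≈ 1.162 × 10^8 N.

1.162 × 10^8 newtons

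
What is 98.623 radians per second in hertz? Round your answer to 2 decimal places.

15.70 Hz

1 rad/s = 0.159155 Hz.
98.623 × 0.159155 ≈ 15.70 Hz.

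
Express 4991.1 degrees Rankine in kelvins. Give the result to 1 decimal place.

°R = K × 9/5.
Applying the formula gives 2772.8 K.

2772.8 K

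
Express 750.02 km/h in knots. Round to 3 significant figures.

405 knots

1 km/h = 0.539957 knots.
Thus 750.02 × 0.539957 ≈ 405 kn.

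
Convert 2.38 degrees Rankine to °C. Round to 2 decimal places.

-271.83 degrees Celsius

°R = (°C + 273.15) × 9/5.
Applying the formula gives -271.83 °C.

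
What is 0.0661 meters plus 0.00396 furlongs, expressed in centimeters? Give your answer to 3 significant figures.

86.3 cm

0.0661 m = 6.61000 cm and 0.00396 furlong = 79.6625 cm.
6.61000 + 79.6625 ≈ 86.3 cm.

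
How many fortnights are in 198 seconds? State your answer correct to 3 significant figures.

0.000164 fortnight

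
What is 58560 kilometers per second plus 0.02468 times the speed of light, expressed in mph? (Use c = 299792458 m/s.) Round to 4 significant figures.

1.475 × 10^8 miles per hour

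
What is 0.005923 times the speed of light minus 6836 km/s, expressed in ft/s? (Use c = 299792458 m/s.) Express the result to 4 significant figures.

-1.660e+7 ft/s

0.005923 c = 5.82569e+6 ft/s and 6836 km/s = 2.24278e+7 ft/s.
5.82569e+6 − 2.24278e+7 ≈ -1.660e+7 ft/s.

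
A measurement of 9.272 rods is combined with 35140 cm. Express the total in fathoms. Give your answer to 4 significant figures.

9.272 rod = 25.4980 fathom and 35140 cm = 192.148 fathom.
25.4980 + 192.148 ≈ 217.6 fathom.

217.6 fathom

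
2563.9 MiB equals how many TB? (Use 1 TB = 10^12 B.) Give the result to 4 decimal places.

1 mebibyte = 1.04858 × 10^-6 TB.
Then 2563.9 × 1.04858 × 10^-6 ≈ 0.0027 TB.

0.0027 TB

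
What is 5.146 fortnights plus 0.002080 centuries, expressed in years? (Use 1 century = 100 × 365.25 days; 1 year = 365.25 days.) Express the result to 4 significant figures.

0.4052 yr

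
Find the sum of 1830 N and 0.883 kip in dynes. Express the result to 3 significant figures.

1830 N = 1.83000 × 10^8 dyn and 0.883 kip = 3.92778 × 10^8 dyn.
1.83000 × 10^8 + 3.92778 × 10^8 ≈ 5.76 × 10^8 dyn.

5.76 × 10^8 dynes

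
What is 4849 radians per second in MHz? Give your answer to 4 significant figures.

0.0007717 megahertz

1 radian per second = 1.59155 × 10^-7 megahertz.
So 4849 × 1.59155 × 10^-7 ≈ 0.0007717 MHz.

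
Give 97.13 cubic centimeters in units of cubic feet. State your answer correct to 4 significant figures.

1 cubic centimeter = 3.53147 × 10^-5 ft³.
Thus 97.13 × 3.53147 × 10^-5 ≈ 0.003430 ft³.

0.003430 ft³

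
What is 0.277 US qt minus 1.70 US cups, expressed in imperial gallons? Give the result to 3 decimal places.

-0.031 imperial gallons

0.277 US qt = 0.0576627 imp gal and 1.70 US cup = 0.0884716 imp gal.
0.0576627 − 0.0884716 ≈ -0.031 imp gal.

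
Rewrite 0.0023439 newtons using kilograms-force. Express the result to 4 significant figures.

1 newton = 0.101972 kgf.
So 0.0023439 × 0.101972 ≈ 0.0002390 kgf.

0.0002390 kgf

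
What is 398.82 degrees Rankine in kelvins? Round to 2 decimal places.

221.57 K

°R = K × 9/5.
Applying the formula gives 221.57 K.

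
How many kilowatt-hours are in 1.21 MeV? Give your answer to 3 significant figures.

1 MeV = 4.45049 × 10^-20 kWh.
So 1.21 × 4.45049 × 10^-20 ≈ 5.39 × 10^-20 kWh.

5.39 × 10^-20 kWh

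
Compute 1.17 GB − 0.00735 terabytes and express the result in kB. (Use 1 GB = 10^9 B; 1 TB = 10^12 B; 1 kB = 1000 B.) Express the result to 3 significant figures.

-6.18e+6 kB

1.17 GB = 1.17000e+6 kB and 0.00735 TB = 7.35000e+6 kB.
1.17000e+6 − 7.35000e+6 ≈ -6.18e+6 kB.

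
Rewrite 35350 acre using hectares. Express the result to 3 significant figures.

14300 ha

1 acre = 0.404686 ha.
Then 35350 × 0.404686 ≈ 14300 ha.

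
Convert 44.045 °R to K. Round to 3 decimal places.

24.469 kelvins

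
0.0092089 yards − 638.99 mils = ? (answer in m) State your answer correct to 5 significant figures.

0.0092089 yd = 0.00842062 m and 638.99 mil = 0.0162303 m.
0.00842062 − 0.0162303 ≈ -0.0078097 m.

-0.0078097 m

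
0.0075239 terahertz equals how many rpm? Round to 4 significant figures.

1 terahertz = 6.00000e+13 rpm.
0.0075239 × 6.00000e+13 ≈ 4.514e+11 rpm.

4.514e+11 revolutions per minute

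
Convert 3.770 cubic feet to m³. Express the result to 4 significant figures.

0.1068 m³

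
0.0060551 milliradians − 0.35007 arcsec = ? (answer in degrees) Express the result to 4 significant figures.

0.0060551 mrad = 0.000346932 ° and 0.35007 arcsec = 9.72417 × 10^-5 °.
0.000346932 − 9.72417 × 10^-5 ≈ 0.0002497 °.

0.0002497 degrees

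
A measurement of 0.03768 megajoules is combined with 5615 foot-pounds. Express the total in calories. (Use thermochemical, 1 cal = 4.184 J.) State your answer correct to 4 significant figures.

10830 calories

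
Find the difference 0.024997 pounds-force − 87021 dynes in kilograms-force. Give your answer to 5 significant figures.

0.024997 lbf = 0.0113384 kgf and 87021 dyn = 0.0887367 kgf.
0.0113384 − 0.0887367 ≈ -0.077398 kgf.

-0.077398 kilograms-force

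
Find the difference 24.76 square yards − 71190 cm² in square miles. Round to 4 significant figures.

5.245 × 10^-6 square miles

24.76 yd² = 7.99329 × 10^-6 mi² and 71190 cm² = 2.74866 × 10^-6 mi².
7.99329 × 10^-6 − 2.74866 × 10^-6 ≈ 5.245 × 10^-6 mi².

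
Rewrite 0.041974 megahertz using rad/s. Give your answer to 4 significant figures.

1 megahertz = 6.28319e+6 rad/s.
Then 0.041974 × 6.28319e+6 ≈ 263700 rad/s.

263700 rad/s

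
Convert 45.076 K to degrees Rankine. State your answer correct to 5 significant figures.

81.137 degrees Rankine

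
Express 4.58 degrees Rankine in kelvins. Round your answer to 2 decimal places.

°R = K × 9/5.
Applying the formula gives 2.54 K.

2.54 K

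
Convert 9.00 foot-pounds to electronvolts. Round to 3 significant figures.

7.62e+19 eV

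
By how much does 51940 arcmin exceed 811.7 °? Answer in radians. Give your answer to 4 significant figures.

51940 arcmin = 15.1087 rad and 811.7 ° = 14.1668 rad.
15.1087 − 14.1668 ≈ 0.9419 rad.

0.9419 radians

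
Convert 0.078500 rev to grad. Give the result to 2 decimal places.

31.40 grad

1 revolution = 400.000 grad.
Then 0.078500 × 400.000 ≈ 31.40 grad.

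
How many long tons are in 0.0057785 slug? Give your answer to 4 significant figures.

8.300e-5 long ton

1 slug = 0.0143634 long tons.
Thus 0.0057785 × 0.0143634 ≈ 8.300e-5 long ton.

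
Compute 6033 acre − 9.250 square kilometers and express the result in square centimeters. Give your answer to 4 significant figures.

6033 acre = 2.44147 × 10^11 cm² and 9.250 km² = 9.25000 × 10^10 cm².
2.44147 × 10^11 − 9.25000 × 10^10 ≈ 1.516 × 10^11 cm².

1.516 × 10^11 cm²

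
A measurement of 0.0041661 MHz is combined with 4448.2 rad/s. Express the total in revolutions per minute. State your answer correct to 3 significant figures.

292000 revolutions per minute

0.0041661 MHz = 249966 rpm and 4448.2 rad/s = 42477.2 rpm.
249966 + 42477.2 ≈ 292000 rpm.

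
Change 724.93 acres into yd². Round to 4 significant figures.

1 acre = 4840.00 yd².
724.93 × 4840.00 ≈ 3.509e+6 yd².

3.509e+6 yd²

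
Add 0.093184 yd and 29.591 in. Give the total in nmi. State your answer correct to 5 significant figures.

0.093184 yd = 4.60083e-5 nmi and 29.591 in = 0.000405838 nmi.
4.60083e-5 + 0.000405838 ≈ 0.00045185 nmi.

0.00045185 nautical miles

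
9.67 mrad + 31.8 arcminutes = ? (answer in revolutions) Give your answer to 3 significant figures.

9.67 mrad = 0.00153903 rev and 31.8 arcmin = 0.00147222 rev.
0.00153903 + 0.00147222 ≈ 0.00301 rev.

0.00301 rev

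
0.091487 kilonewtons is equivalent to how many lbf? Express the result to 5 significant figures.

1 kilonewton = 224.809 lbf.
0.091487 × 224.809 ≈ 20.567 lbf.

20.567 lbf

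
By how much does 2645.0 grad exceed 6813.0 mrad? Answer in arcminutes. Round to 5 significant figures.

2645.0 grad = 142830 arcmin and 6813.0 mrad = 23421.4 arcmin.
142830 − 23421.4 ≈ 119410 arcmin.

119410 arcmin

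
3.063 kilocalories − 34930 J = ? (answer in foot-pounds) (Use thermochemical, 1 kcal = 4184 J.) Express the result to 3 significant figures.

3.063 kcal = 9452.30 ft·lbf and 34930 J = 25763.0 ft·lbf.
9452.30 − 25763.0 ≈ -16300 ft·lbf.

-16300 ft·lbf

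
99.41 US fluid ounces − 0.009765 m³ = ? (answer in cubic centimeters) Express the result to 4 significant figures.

99.41 US fl oz = 2939.90 cm³ and 0.009765 m³ = 9765.00 cm³.
2939.90 − 9765.00 ≈ -6825 cm³.

-6825 cm³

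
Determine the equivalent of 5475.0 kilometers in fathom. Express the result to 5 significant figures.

2.9938e+6 fathom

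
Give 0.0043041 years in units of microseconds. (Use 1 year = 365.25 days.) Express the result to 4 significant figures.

1.358 × 10^11 μs

1 year = 3.15576 × 10^13 μs.
So 0.0043041 × 3.15576 × 10^13 ≈ 1.358 × 10^11 μs.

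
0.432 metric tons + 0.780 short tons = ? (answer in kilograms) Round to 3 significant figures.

1140 kilograms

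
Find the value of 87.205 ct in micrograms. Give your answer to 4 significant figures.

1 carat = 200000 μg.
87.205 × 200000 ≈ 1.744e+7 μg.

1.744e+7 μg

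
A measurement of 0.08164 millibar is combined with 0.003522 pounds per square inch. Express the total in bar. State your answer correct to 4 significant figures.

0.0003245 bar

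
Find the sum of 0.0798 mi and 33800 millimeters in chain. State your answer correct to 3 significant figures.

8.06 chain

0.0798 mi = 6.38400 chain and 33800 mm = 1.68019 chain.
6.38400 + 1.68019 ≈ 8.06 chain.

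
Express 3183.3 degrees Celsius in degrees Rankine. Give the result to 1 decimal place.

°R = (°C + 273.15) × 9/5.
Applying the formula gives 6221.6 °R.

6221.6 °R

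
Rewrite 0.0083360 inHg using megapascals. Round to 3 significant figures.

2.82e-5 MPa

1 inch of mercury = 0.00338639 MPa.
So 0.0083360 × 0.00338639 ≈ 2.82e-5 MPa.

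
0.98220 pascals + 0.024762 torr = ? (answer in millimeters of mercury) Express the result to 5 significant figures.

0.98220 Pa = 0.00736710 mmHg and 0.024762 torr = 0.0247620 mmHg.
0.00736710 + 0.0247620 ≈ 0.032129 mmHg.

0.032129 millimeters of mercury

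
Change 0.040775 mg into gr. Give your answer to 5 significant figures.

1 milligram = 0.01543236 gr.
Then 0.040775 × 0.01543236 ≈ 0.00062925 gr.

0.00062925 grains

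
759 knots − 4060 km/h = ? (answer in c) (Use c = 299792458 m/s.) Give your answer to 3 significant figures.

759 kn = 1.30245e-6 c and 4060 km/h = 3.76186e-6 c.
1.30245e-6 − 3.76186e-6 ≈ -2.46e-6 c.

-2.46e-6 c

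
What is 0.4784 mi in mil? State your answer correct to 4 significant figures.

3.031e+7 mil

1 mile = 6.33600e+7 mils.
Then 0.4784 × 6.33600e+7 ≈ 3.031e+7 mil.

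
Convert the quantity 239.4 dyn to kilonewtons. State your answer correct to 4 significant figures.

2.394 × 10^-6 kN

1 dyn = 1.00000 × 10^-8 kN.
Thus 239.4 × 1.00000 × 10^-8 ≈ 2.394 × 10^-6 kN.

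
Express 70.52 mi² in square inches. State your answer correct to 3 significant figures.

1 mi² = 4.01449e+9 in².
Then 70.52 × 4.01449e+9 ≈ 2.83e+11 in².

2.83e+11 in²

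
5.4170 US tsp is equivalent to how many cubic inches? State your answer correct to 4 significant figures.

1 US teaspoon = 0.300781 cubic inches.
So 5.4170 × 0.300781 ≈ 1.629 in³.

1.629 in³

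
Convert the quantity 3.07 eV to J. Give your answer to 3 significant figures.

1 electronvolt = 1.60218 × 10^-19 J.
3.07 × 1.60218 × 10^-19 ≈ 4.92 × 10^-19 J.

4.92 × 10^-19 J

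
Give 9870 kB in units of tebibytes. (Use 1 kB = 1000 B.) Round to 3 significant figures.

1 kB = 9.09495 × 10^-10 TiB.
So 9870 × 9.09495 × 10^-10 ≈ 8.98 × 10^-6 TiB.

8.98 × 10^-6 tebibytes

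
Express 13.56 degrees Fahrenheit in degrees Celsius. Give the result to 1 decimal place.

°C = (°F − 32) × 5/9.
Applying the formula gives -10.2 °C.

-10.2 degrees Celsius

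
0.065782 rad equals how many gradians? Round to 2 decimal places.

4.19 gradians

1 radian = 63.6620 gradians.
Then 0.065782 × 63.6620 ≈ 4.19 grad.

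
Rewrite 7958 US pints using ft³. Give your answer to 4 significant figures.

133.0 cubic feet

1 US pt = 0.0167101 cubic feet.
7958 × 0.0167101 ≈ 133.0 ft³.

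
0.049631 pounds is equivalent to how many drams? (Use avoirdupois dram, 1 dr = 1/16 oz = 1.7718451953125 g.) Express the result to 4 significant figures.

12.71 drams

1 lb = 256.000 drams.
Thus 0.049631 × 256.000 ≈ 12.71 dr.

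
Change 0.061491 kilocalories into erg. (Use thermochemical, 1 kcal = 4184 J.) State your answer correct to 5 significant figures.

2.5728 × 10^9 ergs

1 kcal = 4.18400 × 10^10 erg.
Thus 0.061491 × 4.18400 × 10^10 ≈ 2.5728 × 10^9 erg.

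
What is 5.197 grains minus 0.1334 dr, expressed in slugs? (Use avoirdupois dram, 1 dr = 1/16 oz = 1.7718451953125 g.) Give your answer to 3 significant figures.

5.197 gr = 2.30754 × 10^-5 slug and 0.1334 dr = 1.61961 × 10^-5 slug.
2.30754 × 10^-5 − 1.61961 × 10^-5 ≈ 6.88 × 10^-6 slug.

6.88 × 10^-6 slug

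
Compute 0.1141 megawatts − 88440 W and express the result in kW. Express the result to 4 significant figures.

25.66 kW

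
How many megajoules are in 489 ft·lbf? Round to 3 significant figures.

0.000663 megajoules

1 ft·lbf = 1.35582 × 10^-6 MJ.
Thus 489 × 1.35582 × 10^-6 ≈ 0.000663 MJ.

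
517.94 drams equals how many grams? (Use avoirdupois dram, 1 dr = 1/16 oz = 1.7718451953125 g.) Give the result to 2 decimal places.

917.71 g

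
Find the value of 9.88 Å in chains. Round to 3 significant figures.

4.91e-11 chain

1 Å = 4.97097e-12 chain.
9.88 × 4.97097e-12 ≈ 4.91e-11 chain.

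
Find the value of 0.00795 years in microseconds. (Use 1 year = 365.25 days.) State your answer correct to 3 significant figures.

2.51 × 10^11 μs

1 year = 3.15576 × 10^13 μs.
Thus 0.00795 × 3.15576 × 10^13 ≈ 2.51 × 10^11 μs.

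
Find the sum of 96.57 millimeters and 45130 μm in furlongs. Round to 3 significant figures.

0.000704 furlongs

96.57 mm = 0.000480047 furlong and 45130 μm = 0.000224340 furlong.
0.000480047 + 0.000224340 ≈ 0.000704 furlong.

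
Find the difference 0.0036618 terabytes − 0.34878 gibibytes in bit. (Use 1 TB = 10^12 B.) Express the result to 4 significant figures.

2.630e+10 bit

0.0036618 TB = 2.92944e+10 bit and 0.34878 GiB = 2.99600e+9 bit.
2.92944e+10 − 2.99600e+9 ≈ 2.630e+10 bit.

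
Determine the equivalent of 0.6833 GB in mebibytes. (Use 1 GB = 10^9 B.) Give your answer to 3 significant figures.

1 GB = 953.674 mebibytes.
Thus 0.6833 × 953.674 ≈ 652 MiB.

652 MiB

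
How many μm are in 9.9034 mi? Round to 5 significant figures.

1.5938e+10 μm

1 mi = 1.60934e+9 μm.
9.9034 × 1.60934e+9 ≈ 1.5938e+10 μm.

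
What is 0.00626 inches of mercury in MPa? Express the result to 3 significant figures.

2.12 × 10^-5 MPa

1 inHg = 0.00338639 MPa.
So 0.00626 × 0.00338639 ≈ 2.12 × 10^-5 MPa.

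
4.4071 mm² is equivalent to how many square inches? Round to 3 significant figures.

0.00683 in²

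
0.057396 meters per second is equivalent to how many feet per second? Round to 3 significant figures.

0.188 feet per second

1 m/s = 3.28084 ft/s.
Thus 0.057396 × 3.28084 ≈ 0.188 ft/s.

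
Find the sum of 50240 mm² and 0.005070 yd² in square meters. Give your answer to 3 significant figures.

0.0545 m²

50240 mm² = 0.0502400 m² and 0.005070 yd² = 0.00423917 m².
0.0502400 + 0.00423917 ≈ 0.0545 m².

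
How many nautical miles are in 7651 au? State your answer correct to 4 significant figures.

1 astronomical unit = 8.07764e+7 nmi.
Thus 7651 × 8.07764e+7 ≈ 6.180e+11 nmi.

6.180e+11 nmi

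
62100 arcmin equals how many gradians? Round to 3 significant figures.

1 arcminute = 0.0185185 gradians.
So 62100 × 0.0185185 ≈ 1150 grad.

1150 gradians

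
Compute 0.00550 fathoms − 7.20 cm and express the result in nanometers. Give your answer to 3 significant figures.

0.00550 fathom = 1.00584 × 10^7 nm and 7.20 cm = 7.20000 × 10^7 nm.
1.00584 × 10^7 − 7.20000 × 10^7 ≈ -6.19 × 10^7 nm.

-6.19 × 10^7 nm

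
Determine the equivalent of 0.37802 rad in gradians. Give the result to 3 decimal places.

1 radian = 63.6620 grad.
Then 0.37802 × 63.6620 ≈ 24.066 grad.

24.066 grad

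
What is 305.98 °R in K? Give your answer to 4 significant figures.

170.0 K

°R = K × 9/5.
Applying the formula gives 170.0 K.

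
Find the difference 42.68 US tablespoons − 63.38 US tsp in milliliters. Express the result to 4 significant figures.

42.68 US tbsp = 631.099 mL and 63.38 US tsp = 312.395 mL.
631.099 − 312.395 ≈ 318.7 mL.

318.7 mL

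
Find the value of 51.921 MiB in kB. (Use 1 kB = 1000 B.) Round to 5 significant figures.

1 MiB = 1048.58 kB.
So 51.921 × 1048.58 ≈ 54443 kB.

54443 kilobytes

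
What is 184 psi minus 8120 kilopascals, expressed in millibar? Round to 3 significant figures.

-68500 mbar

184 psi = 12686.4 mbar and 8120 kPa = 81200.0 mbar.
12686.4 − 81200.0 ≈ -68500 mbar.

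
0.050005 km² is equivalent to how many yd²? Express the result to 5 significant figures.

59805 yd²

1 km² = 1.19599e+6 square yards.
Thus 0.050005 × 1.19599e+6 ≈ 59805 yd².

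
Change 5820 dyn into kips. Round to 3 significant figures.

1.31 × 10^-5 kip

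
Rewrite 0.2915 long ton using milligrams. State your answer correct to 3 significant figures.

2.96 × 10^8 mg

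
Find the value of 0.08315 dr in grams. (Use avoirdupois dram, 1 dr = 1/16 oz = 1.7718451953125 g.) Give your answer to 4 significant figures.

0.1473 g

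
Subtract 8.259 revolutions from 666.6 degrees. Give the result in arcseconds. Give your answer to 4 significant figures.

-8.304 × 10^6 arcsec

666.6 ° = 2.39976 × 10^6 arcsec and 8.259 rev = 1.07037 × 10^7 arcsec.
2.39976 × 10^6 − 1.07037 × 10^7 ≈ -8.304 × 10^6 arcsec.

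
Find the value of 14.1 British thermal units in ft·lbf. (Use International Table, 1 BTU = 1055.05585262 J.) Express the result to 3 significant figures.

1 BTU = 778.169 ft·lbf.
Then 14.1 × 778.169 ≈ 11000 ft·lbf.

11000 ft·lbf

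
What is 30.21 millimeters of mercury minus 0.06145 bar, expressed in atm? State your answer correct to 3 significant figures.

-0.0209 atmospheres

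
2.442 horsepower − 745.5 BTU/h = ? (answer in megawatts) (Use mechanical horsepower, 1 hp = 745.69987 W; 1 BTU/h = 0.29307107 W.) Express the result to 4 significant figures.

0.001603 megawatts

2.442 hp = 0.00182100 MW and 745.5 BTU/h = 0.000218484 MW.
0.00182100 − 0.000218484 ≈ 0.001603 MW.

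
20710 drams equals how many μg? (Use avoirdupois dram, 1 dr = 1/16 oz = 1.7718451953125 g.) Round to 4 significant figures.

3.669e+10 micrograms

1 dr = 1771845 μg.
20710 × 1771845 ≈ 3.669e+10 μg.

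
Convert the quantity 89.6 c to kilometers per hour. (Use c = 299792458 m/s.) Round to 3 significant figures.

9.67e+10 km/h

1 speed of light = 1.07925e+9 kilometers per hour.
Then 89.6 × 1.07925e+9 ≈ 9.67e+10 km/h.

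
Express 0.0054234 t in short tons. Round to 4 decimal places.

0.0060 short ton

1 metric ton = 1.10231 short ton.
Then 0.0054234 × 1.10231 ≈ 0.0060 short ton.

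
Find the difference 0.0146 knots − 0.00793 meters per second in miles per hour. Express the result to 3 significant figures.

-0.000938 miles per hour

0.0146 kn = 0.01680138 mph and 0.00793 m/s = 0.01773890 mph.
0.01680138 − 0.01773890 ≈ -0.000938 mph.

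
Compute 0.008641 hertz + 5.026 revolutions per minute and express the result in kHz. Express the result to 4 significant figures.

0.008641 Hz = 8.64100e-6 kHz and 5.026 rpm = 8.37667e-5 kHz.
8.64100e-6 + 8.37667e-5 ≈ 9.241e-5 kHz.

9.241e-5 kilohertz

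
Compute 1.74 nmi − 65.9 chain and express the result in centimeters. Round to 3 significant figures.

190000 centimeters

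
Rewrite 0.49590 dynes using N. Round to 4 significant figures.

1 dyn = 1.00000 × 10^-5 N.
0.49590 × 1.00000 × 10^-5 ≈ 4.959 × 10^-6 N.

4.959 × 10^-6 N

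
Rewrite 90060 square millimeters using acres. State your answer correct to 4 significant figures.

1 mm² = 2.47105 × 10^-10 acre.
90060 × 2.47105 × 10^-10 ≈ 2.225 × 10^-5 acre.

2.225 × 10^-5 acres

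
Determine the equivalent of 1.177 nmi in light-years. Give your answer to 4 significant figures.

1 nautical mile = 1.95757e-13 light-years.
Then 1.177 × 1.95757e-13 ≈ 2.304e-13 ly.

2.304e-13 light-years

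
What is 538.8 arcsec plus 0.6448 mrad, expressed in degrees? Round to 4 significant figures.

0.1866 degrees

538.8 arcsec = 0.149667 ° and 0.6448 mrad = 0.0369443 °.
0.149667 + 0.0369443 ≈ 0.1866 °.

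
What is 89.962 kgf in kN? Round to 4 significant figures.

0.8822 kN

1 kgf = 0.00980665 kN.
Thus 89.962 × 0.00980665 ≈ 0.8822 kN.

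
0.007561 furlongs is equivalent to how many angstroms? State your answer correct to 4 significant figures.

1.521e+10 Å

1 furlong = 2.01168e+12 angstroms.
Then 0.007561 × 2.01168e+12 ≈ 1.521e+10 Å.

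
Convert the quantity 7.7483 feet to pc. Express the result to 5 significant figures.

7.6537 × 10^-17 pc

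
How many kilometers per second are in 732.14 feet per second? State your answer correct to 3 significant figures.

1 ft/s = 0.000304800 km/s.
Then 732.14 × 0.000304800 ≈ 0.223 km/s.

0.223 km/s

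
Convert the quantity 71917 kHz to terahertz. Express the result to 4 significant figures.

1 kilohertz = 1.00000 × 10^-9 terahertz.
Thus 71917 × 1.00000 × 10^-9 ≈ 7.192 × 10^-5 THz.

7.192 × 10^-5 THz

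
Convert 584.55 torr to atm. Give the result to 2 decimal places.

0.77 atm

1 torr = 0.00131579 atm.
584.55 × 0.00131579 ≈ 0.77 atm.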